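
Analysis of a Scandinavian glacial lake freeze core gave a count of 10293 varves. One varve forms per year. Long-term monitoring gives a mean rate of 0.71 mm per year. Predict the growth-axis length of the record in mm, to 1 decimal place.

7308.0 mm

10293 years of growth are recorded.
Length ≈ 0.71 × 10293 = 7308.0 mm.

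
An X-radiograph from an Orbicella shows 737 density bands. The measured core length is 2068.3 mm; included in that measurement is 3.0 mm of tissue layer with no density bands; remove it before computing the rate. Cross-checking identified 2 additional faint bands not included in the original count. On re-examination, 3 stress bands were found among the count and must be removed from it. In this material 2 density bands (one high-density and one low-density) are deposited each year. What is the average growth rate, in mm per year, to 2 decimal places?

5.61 mm per year

Correcting the raw count gives 737 − 3 + 2 = 736 true density bands.
736 density bands at 2 per year is 736 / 2 = 368 years.
The growth record spans 2068.3 − 3.0 = 2065.3 mm.
Extension rate ≈ 2065.3 / 368 = 5.61 mm per year.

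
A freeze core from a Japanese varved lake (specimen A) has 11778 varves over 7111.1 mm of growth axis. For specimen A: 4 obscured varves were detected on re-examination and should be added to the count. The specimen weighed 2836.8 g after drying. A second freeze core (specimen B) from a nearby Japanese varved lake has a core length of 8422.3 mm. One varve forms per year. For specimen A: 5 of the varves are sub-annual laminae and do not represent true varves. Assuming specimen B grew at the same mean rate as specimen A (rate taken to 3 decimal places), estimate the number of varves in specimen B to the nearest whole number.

13944 varves

Specimen A: adjusted count: 11778 − 5 + 4 = 11777 varves.
A: Extension rate ≈ 7111.1 / 11777 = 0.604 mm per year.
Specimen B: 8422.3 mm / 0.604 mm per year = 13944.21 years ≈ 13944 varves.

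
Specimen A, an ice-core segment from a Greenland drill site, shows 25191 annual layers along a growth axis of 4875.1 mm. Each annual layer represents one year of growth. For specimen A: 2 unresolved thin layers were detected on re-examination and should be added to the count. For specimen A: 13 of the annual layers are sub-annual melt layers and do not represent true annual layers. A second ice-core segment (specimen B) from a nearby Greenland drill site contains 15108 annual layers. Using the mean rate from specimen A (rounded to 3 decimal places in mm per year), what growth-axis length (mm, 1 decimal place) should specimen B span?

Specimen A: adjusted count: 25191 − 13 + 2 = 25180 annual layers.
A: Mean rate = 4875.1 mm / 25180 years ≈ 0.194 mm/year.
For B, 0.194 mm/year × 15108 years = 2931.0 mm.

2931.0 mm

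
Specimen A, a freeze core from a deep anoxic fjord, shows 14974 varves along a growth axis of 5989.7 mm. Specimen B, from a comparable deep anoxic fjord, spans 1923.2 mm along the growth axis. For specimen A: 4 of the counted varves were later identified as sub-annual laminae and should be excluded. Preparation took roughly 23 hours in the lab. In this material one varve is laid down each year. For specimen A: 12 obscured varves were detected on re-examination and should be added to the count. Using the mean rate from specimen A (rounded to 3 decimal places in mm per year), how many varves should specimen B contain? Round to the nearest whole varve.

4808 varves

Specimen A: true varve count = 14974 − 4 + 12 = 14982.
A: 5989.7 mm over 14982 years gives 5989.7 / 14982 ≈ 0.400 mm per year.
For B, 1923.2 / 0.400 = 4808.00 years ≈ 4808 varves.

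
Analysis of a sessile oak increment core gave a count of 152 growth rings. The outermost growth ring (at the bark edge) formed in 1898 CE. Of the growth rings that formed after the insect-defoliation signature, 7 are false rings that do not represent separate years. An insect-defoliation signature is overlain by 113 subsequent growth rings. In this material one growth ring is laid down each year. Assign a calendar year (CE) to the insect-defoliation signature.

113 growth rings formed after the insect-defoliation signature.
113 − 7 false = 106 true growth rings after the insect-defoliation signature.
1898 − 106 = 1792 CE.

1792 CE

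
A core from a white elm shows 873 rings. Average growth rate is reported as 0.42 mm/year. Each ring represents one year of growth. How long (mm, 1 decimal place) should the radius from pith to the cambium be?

873 years of growth are recorded.
873 years at 0.42 mm/year gives 0.42 × 873 = 366.7 mm.

366.7 mm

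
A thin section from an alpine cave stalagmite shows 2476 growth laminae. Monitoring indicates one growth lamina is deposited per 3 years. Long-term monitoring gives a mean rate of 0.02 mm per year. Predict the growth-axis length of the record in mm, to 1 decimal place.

Multiplying by 3 years per growth lamina: 2476 × 3 = 7428 years.
7428 years at 0.02 mm/year gives 0.02 × 7428 = 148.6 mm.

148.6 mm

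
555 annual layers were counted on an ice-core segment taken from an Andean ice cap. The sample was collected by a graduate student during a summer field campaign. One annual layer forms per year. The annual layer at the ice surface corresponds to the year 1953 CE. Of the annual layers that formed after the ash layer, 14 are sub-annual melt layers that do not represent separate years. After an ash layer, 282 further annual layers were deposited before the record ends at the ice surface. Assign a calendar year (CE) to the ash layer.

282 annual layers formed after the ash layer.
282 − 14 false = 268 true annual layers after the ash layer.
1953 − 268 = 1685 CE.

1685 CE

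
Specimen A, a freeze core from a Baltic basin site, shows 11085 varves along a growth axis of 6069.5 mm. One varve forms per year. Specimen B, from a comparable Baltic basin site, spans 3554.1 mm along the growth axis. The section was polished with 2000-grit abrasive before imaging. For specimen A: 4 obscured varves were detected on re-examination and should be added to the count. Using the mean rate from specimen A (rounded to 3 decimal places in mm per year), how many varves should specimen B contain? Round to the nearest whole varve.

6497 varves

Specimen A: true varve count = 11085 + 4 = 11089.
A: Extension rate ≈ 6069.5 / 11089 = 0.547 mm/yr.
B spans 3554.1 / 0.547 = 6497.44 years ≈ 6497 varves.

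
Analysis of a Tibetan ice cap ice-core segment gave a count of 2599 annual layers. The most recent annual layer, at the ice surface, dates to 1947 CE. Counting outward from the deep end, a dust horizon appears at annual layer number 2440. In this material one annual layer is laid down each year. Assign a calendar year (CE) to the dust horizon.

1788 CE

2599 − 2440 = 159 annual layers lie beyond the dust horizon toward the ice surface.
Counting back 159 years from 1947 CE places the dust horizon in 1947 − 159 = 1788 CE.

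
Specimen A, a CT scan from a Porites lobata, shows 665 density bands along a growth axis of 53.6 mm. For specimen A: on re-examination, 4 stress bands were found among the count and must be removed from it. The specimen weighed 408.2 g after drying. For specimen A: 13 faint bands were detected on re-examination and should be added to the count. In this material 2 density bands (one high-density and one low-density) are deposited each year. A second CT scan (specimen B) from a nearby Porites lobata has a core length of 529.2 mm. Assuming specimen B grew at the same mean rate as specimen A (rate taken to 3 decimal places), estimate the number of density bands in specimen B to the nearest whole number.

6657 density bands

Specimen A: true density band count = 665 − 4 + 13 = 674.
Specimen A: 674 density bands at 2 per year is 674 / 2 = 337 years.
A: Extension rate ≈ 53.6 / 337 = 0.159 mm/yr.
Specimen B: 529.2 mm / 0.159 mm per year = 3328.30 years; at 2 density bands per year that is 3328.30 × 2 ≈ 6657 density bands.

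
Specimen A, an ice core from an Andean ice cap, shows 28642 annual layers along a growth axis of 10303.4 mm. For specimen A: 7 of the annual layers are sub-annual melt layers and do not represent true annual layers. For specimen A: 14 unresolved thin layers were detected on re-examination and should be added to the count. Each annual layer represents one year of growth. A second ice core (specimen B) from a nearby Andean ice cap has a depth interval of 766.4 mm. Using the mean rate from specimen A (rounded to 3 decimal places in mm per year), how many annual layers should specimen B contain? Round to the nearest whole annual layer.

2129 annual layers

Specimen A: correcting the raw count gives 28642 − 7 + 14 = 28649 true annual layers.
A: 10303.4 mm over 28649 years gives 10303.4 / 28649 ≈ 0.360 mm per year.
For B, 766.4 / 0.360 = 2128.89 years ≈ 2129 annual layers.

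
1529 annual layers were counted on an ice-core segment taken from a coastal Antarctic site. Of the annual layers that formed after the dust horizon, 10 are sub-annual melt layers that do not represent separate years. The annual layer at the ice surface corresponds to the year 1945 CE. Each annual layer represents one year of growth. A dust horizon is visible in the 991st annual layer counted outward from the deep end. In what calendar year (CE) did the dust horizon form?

The dust horizon sits at annual layer 991 from the deep end, so 1529 − 991 = 538 annual layers formed after it.
538 − 10 false = 528 true annual layers after the dust horizon.
Counting back 528 years from 1945 CE places the dust horizon in 1945 − 528 = 1417 CE.

1417 CE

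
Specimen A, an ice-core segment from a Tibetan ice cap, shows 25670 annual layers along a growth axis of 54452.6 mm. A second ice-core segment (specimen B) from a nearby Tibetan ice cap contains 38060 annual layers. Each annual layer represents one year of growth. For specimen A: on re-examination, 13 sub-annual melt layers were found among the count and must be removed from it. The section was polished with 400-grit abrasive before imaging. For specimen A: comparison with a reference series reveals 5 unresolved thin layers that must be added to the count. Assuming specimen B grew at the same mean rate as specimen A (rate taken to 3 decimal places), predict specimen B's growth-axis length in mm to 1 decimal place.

80763.3 mm

Specimen A: adjusted count: 25670 − 13 + 5 = 25662 annual layers.
A: Mean rate = 54452.6 mm / 25662 years ≈ 2.122 mm per year.
B's length ≈ 2.122 × 38060 = 80763.3 mm.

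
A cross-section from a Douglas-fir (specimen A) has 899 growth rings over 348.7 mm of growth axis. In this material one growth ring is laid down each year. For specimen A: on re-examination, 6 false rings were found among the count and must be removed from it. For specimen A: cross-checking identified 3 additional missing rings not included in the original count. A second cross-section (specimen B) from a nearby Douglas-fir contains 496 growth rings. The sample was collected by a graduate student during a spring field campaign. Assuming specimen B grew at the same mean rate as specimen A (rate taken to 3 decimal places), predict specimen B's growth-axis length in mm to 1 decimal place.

192.9 mm

Specimen A: adjusted count: 899 − 6 + 3 = 896 growth rings.
A: Mean rate = 348.7 mm / 896 years ≈ 0.389 mm/yr.
B's length ≈ 0.389 × 496 = 192.9 mm.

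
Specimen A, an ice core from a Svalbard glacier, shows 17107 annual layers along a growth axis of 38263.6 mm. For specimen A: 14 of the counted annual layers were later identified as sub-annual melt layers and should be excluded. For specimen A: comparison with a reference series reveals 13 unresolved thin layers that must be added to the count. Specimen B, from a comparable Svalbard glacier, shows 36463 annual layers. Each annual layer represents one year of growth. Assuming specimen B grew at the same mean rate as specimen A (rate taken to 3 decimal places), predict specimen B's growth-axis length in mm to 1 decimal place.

Specimen A: correcting the raw count gives 17107 − 14 + 13 = 17106 true annual layers.
A: Extension rate ≈ 38263.6 / 17106 = 2.237 mm/yr.
Length of B = 2.237 × 36463 = 81567.7 mm.

81567.7 mm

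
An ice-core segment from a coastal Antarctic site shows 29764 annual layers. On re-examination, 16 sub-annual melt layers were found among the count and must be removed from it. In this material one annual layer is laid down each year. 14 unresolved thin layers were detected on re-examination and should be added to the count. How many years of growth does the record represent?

29762 years

True annual layer count = 29764 − 16 + 14 = 29762.
At one annual layer per year, that is 29762 years.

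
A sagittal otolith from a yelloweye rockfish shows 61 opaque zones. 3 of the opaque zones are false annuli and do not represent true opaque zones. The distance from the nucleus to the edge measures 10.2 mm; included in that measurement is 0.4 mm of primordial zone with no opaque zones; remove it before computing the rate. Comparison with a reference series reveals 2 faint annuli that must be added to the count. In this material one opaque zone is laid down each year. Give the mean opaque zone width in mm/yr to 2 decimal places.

Correcting the raw count gives 61 − 3 + 2 = 60 true opaque zones.
Net length = 10.2 − 0.4 = 9.8 mm.
9.8 mm over 60 years gives 9.8 / 60 ≈ 0.16 mm/yr.

0.16 mm/yr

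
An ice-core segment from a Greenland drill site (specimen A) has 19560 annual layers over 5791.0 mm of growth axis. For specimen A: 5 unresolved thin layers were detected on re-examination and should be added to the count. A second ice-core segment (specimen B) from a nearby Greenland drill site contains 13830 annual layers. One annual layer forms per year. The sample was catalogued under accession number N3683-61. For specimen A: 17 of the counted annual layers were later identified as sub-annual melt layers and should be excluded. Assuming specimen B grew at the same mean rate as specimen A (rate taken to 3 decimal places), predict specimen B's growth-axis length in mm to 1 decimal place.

4093.7 mm

Specimen A: correcting the raw count gives 19560 − 17 + 5 = 19548 true annual layers.
A: Extension rate ≈ 5791.0 / 19548 = 0.296 mm/yr.
Length of B = 0.296 × 13830 = 4093.7 mm.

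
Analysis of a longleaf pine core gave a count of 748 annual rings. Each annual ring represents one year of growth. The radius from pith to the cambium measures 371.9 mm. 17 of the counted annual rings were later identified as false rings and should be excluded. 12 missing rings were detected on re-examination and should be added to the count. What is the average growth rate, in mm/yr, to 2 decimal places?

Correcting the raw count gives 748 − 17 + 12 = 743 true annual rings.
Extension rate ≈ 371.9 / 743 = 0.50 mm/yr.

0.50 mm/yr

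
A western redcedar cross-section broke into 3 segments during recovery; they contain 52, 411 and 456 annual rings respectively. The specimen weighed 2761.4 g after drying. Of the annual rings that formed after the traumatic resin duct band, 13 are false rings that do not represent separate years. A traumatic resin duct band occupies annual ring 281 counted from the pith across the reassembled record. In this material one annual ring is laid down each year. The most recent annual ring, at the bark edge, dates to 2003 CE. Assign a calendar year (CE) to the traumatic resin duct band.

Total annual rings = 52 + 411 + 456 = 919.
919 − 281 = 638 annual rings lie beyond the traumatic resin duct band toward the bark edge.
Excluding 13 false annual rings: 638 − 13 = 625.
Counting back 625 years from 2003 CE places the traumatic resin duct band in 2003 − 625 = 1378 CE.

1378 CE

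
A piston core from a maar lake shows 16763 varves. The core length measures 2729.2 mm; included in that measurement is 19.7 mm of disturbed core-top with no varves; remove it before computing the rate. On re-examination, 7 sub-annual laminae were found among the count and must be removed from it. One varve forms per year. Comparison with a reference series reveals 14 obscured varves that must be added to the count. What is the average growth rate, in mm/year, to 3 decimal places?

0.162 mm/year

True varve count = 16763 − 7 + 14 = 16770.
Removing the 19.7 mm offcut leaves 2729.2 − 19.7 = 2709.5 mm.
Mean rate = 2709.5 mm / 16770 years ≈ 0.162 mm/year.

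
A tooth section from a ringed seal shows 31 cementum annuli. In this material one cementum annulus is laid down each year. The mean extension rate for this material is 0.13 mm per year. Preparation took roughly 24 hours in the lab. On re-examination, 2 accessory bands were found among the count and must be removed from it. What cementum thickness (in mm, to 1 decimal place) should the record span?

Correcting the raw count gives 31 − 2 = 29 true cementum annuli.
Length ≈ 0.13 × 29 = 3.8 mm.

3.8 mm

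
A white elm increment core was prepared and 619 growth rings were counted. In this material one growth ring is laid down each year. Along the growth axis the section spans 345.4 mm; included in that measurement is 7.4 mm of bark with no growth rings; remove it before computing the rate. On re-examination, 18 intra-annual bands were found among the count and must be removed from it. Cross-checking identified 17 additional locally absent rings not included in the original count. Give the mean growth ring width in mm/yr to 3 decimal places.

Correcting the raw count gives 619 − 18 + 17 = 618 true growth rings.
Removing the 7.4 mm offcut leaves 345.4 − 7.4 = 338.0 mm.
Mean rate = 338.0 mm / 618 years ≈ 0.547 mm/yr.

0.547 mm/yr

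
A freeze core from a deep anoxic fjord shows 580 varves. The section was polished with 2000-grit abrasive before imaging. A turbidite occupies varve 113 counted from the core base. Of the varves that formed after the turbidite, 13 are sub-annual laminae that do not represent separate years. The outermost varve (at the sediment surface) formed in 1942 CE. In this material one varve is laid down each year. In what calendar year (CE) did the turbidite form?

1488 CE

580 − 113 = 467 varves lie beyond the turbidite toward the sediment surface.
467 − 13 false = 454 true varves after the turbidite.
1942 − 454 = 1488 CE.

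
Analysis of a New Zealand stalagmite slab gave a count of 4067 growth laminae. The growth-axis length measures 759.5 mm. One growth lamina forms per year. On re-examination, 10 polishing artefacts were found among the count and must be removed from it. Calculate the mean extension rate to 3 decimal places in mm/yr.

After corrections the count is 4067 − 10 = 4057 growth laminae.
Mean rate = 759.5 mm / 4057 years ≈ 0.187 mm/yr.

0.187 mm/yr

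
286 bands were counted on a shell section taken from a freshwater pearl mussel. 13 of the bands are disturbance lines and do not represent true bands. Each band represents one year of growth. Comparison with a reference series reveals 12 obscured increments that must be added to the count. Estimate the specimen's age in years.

285 years

Correcting the raw count gives 286 − 13 + 12 = 285 true bands.
One band per year makes the duration 285 years.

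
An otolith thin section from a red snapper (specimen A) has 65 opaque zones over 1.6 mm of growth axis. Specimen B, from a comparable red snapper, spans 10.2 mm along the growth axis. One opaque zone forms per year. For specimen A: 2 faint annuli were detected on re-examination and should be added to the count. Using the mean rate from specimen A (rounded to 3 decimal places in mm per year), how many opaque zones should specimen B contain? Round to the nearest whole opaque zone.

425 opaque zones

Specimen A: after corrections the count is 65 + 2 = 67 opaque zones.
A: Extension rate ≈ 1.6 / 67 = 0.024 mm/yr.
Specimen B: 10.2 mm / 0.024 mm per year = 425.00 years ≈ 425 opaque zones.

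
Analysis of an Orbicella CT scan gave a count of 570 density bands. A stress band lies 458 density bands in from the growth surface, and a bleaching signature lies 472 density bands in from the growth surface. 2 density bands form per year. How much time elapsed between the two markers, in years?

7 years

Separation: 472 − 458 = 14 density bands.
Dividing by 2 density bands per year: 14 / 2 = 7 years.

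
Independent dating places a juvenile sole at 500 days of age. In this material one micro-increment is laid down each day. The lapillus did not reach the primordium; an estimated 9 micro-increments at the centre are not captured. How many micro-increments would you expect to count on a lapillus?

491 micro-increments

One micro-increment per day gives 500 micro-increments over 500 days.
Less the 9 uncaptured micro-increments: 500 − 9 = 491.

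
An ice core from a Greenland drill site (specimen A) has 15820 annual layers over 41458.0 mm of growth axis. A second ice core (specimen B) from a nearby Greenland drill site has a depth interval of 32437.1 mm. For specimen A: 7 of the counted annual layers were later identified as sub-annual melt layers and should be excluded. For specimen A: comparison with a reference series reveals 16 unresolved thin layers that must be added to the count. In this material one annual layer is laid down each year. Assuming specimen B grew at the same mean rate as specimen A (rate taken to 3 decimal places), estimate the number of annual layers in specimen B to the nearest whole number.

12385 annual layers

Specimen A: correcting the raw count gives 15820 − 7 + 16 = 15829 true annual layers.
A: 41458.0 mm over 15829 years gives 41458.0 / 15829 ≈ 2.619 mm per year.
Specimen B: 32437.1 mm / 2.619 mm per year = 12385.30 years ≈ 12385 annual layers.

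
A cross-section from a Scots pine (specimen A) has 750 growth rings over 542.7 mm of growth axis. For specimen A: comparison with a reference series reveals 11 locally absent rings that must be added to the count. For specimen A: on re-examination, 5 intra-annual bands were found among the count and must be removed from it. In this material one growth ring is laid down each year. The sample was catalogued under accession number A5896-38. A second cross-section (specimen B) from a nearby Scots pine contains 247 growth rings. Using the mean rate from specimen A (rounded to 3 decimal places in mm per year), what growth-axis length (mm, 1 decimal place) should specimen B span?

Specimen A: after corrections the count is 750 − 5 + 11 = 756 growth rings.
A: Extension rate ≈ 542.7 / 756 = 0.718 mm per year.
For B, 0.718 mm/year × 247 years = 177.3 mm.

177.3 mm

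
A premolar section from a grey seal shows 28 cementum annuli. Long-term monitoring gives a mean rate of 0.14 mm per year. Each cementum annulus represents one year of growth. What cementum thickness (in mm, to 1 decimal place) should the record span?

The record spans 28 years at 0.14 mm per year.
28 years at 0.14 mm/year gives 0.14 × 28 = 3.9 mm.

3.9 mm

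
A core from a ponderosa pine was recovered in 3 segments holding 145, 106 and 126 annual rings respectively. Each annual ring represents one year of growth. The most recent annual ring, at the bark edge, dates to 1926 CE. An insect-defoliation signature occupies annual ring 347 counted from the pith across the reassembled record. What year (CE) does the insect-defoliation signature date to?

Total annual rings = 145 + 106 + 126 = 377.
The insect-defoliation signature sits at annual ring 347 from the pith, so 377 − 347 = 30 annual rings formed after it.
1926 − 30 = 1896 CE.

1896 CE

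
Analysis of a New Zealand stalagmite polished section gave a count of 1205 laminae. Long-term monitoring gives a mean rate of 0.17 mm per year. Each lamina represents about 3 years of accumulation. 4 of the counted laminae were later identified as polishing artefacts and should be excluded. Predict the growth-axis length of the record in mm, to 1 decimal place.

Correcting the raw count gives 1205 − 4 = 1201 true laminae.
At 3 years per lamina, 1201 × 3 = 3603 years.
Predicted length = 0.17 mm/year × 3603 years = 612.5 mm.

612.5 mm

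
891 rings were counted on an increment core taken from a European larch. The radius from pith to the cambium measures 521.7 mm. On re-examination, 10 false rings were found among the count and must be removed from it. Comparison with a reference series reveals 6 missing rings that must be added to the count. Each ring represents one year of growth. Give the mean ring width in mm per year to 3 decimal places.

Adjusted count: 891 − 10 + 6 = 887 rings.
521.7 mm over 887 years gives 521.7 / 887 ≈ 0.588 mm per year.

0.588 mm per year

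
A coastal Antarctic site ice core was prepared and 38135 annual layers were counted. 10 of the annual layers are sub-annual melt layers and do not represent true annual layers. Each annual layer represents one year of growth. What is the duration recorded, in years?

38125 years

Adjusted count: 38135 − 10 = 38125 annual layers.
At one annual layer per year, that is 38125 years.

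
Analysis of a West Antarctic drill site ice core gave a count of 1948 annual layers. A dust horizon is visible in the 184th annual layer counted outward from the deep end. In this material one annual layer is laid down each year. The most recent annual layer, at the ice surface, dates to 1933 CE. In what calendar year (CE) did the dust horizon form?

169 CE

The dust horizon sits at annual layer 184 from the deep end, so 1948 − 184 = 1764 annual layers formed after it.
1933 − 1764 = 169 CE.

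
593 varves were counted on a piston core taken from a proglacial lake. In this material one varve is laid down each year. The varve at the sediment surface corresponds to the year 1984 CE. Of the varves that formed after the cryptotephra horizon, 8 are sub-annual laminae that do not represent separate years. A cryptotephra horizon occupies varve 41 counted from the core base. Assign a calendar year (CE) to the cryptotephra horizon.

1440 CE

593 − 41 = 552 varves lie beyond the cryptotephra horizon toward the sediment surface.
552 − 8 false = 544 true varves after the cryptotephra horizon.
Counting back 544 years from 1984 CE places the cryptotephra horizon in 1984 − 544 = 1440 CE.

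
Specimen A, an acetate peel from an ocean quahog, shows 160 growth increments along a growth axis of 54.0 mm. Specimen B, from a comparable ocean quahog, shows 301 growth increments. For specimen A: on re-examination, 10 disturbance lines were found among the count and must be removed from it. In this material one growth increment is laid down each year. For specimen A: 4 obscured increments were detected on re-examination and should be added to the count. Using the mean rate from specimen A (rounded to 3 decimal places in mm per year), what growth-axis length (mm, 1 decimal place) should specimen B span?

Specimen A: adjusted count: 160 − 10 + 4 = 154 growth increments.
A: Extension rate ≈ 54.0 / 154 = 0.351 mm per year.
Length of B = 0.351 × 301 = 105.7 mm.

105.7 mm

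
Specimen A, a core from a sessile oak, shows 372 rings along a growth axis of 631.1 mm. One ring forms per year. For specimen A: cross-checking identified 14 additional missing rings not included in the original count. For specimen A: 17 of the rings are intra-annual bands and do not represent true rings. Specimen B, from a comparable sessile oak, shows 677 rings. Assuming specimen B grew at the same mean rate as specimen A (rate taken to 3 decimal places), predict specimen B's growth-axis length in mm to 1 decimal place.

1157.7 mm

Specimen A: correcting the raw count gives 372 − 17 + 14 = 369 true rings.
A: Extension rate ≈ 631.1 / 369 = 1.710 mm/year.
B's length ≈ 1.710 × 677 = 1157.7 mm.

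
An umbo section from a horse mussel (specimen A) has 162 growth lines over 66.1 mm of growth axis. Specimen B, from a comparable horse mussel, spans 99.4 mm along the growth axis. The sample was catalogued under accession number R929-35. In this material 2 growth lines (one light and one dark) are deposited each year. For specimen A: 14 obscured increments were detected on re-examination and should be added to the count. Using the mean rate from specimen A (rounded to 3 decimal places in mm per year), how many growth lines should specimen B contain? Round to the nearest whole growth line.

Specimen A: adjusted count: 162 + 14 = 176 growth lines.
Specimen A: 176 growth lines at 2 per year is 176 / 2 = 88 years.
A: Mean rate = 66.1 mm / 88 years ≈ 0.751 mm/year.
For B, 99.4 / 0.751 = 132.36 years; at 2 growth lines per year that is 132.36 × 2 ≈ 265 growth lines.

265 growth lines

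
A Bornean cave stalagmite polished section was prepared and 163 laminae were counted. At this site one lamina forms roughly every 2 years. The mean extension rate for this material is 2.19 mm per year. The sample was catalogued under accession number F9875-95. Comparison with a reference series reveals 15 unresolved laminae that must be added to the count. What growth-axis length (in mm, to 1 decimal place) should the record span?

Correcting the raw count gives 163 + 15 = 178 true laminae.
At 2 years per lamina, 178 × 2 = 356 years.
Predicted length = 2.19 mm/year × 356 years = 779.6 mm.

779.6 mm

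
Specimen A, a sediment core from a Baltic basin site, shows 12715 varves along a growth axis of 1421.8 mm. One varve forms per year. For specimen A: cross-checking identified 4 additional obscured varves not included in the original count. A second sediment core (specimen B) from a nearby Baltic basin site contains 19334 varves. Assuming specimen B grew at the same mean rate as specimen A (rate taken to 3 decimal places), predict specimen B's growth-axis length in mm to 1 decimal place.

2165.4 mm

Specimen A: correcting the raw count gives 12715 + 4 = 12719 true varves.
A: Mean rate = 1421.8 mm / 12719 years ≈ 0.112 mm/yr.
B's length ≈ 0.112 × 19334 = 2165.4 mm.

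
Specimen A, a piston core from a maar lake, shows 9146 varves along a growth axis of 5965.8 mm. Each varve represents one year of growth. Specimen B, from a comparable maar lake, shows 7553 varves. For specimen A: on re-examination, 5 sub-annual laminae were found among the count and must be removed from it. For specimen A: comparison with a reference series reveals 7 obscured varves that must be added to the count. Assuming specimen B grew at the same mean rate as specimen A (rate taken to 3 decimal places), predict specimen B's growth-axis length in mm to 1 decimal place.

4924.6 mm

Specimen A: true varve count = 9146 − 5 + 7 = 9148.
A: Extension rate ≈ 5965.8 / 9148 = 0.652 mm per year.
B's length ≈ 0.652 × 7553 = 4924.6 mm.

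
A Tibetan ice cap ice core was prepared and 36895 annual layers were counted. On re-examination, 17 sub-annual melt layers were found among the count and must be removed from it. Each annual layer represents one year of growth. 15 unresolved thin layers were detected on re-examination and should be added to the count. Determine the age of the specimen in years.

36893 years

After corrections the count is 36895 − 17 + 15 = 36893 annual layers.
With a one-to-one annual layer periodicity this is 36893 years.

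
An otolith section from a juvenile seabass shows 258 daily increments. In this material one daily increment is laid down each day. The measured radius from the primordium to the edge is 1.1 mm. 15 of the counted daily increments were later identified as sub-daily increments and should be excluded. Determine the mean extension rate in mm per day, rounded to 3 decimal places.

0.005 mm per day

After corrections the count is 258 − 15 = 243 daily increments.
Mean rate = 1.1 mm / 243 days ≈ 0.005 mm per day.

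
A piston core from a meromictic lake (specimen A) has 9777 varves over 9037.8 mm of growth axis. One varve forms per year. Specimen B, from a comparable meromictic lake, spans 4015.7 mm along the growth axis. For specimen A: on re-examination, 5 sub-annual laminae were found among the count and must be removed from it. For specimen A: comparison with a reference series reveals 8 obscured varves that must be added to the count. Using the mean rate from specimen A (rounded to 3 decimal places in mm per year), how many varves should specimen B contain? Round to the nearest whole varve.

4346 varves

Specimen A: true varve count = 9777 − 5 + 8 = 9780.
A: Extension rate ≈ 9037.8 / 9780 = 0.924 mm/year.
Specimen B: 4015.7 mm / 0.924 mm per year = 4346.00 years ≈ 4346 varves.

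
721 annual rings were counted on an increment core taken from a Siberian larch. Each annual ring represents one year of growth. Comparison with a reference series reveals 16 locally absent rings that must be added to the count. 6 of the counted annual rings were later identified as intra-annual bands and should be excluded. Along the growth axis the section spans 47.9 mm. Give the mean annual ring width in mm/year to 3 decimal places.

0.066 mm/year

True annual ring count = 721 − 6 + 16 = 731.
Mean rate = 47.9 mm / 731 years ≈ 0.066 mm/year.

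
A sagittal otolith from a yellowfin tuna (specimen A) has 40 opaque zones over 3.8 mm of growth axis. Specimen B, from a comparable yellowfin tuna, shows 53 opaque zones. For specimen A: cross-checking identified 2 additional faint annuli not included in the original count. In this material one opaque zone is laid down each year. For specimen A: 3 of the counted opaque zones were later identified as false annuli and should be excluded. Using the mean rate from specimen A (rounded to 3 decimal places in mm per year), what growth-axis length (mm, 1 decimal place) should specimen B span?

5.1 mm

Specimen A: after corrections the count is 40 − 3 + 2 = 39 opaque zones.
A: 3.8 mm over 39 years gives 3.8 / 39 ≈ 0.097 mm per year.
B's length ≈ 0.097 × 53 = 5.1 mm.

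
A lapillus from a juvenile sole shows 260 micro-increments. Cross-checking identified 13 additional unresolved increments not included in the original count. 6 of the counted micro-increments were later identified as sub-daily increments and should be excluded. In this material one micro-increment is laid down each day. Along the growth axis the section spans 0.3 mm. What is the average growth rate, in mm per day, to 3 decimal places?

0.001 mm per day

Correcting the raw count gives 260 − 6 + 13 = 267 true micro-increments.
Extension rate ≈ 0.3 / 267 = 0.001 mm per day.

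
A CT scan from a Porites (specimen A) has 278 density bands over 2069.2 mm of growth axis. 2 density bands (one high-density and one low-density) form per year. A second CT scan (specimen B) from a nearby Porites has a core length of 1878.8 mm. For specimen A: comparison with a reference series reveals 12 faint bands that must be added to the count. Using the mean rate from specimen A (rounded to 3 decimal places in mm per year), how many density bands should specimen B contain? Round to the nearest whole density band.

263 density bands

Specimen A: adjusted count: 278 + 12 = 290 density bands.
Specimen A: 290 density bands at 2 per year is 290 / 2 = 145 years.
A: Extension rate ≈ 2069.2 / 145 = 14.270 mm per year.
B spans 1878.8 / 14.270 = 131.66 years; at 2 density bands per year that is 131.66 × 2 ≈ 263 density bands.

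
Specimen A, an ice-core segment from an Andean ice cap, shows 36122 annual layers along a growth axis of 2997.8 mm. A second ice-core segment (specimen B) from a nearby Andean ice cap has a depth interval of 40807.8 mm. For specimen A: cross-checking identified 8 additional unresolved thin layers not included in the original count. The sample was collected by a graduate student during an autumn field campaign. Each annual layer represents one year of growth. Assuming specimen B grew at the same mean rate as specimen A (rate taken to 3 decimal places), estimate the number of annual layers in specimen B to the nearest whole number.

491660 annual layers

Specimen A: true annual layer count = 36122 + 8 = 36130.
A: Mean rate = 2997.8 mm / 36130 years ≈ 0.083 mm per year.
Specimen B: 40807.8 mm / 0.083 mm per year = 491660.24 years ≈ 491660 annual layers.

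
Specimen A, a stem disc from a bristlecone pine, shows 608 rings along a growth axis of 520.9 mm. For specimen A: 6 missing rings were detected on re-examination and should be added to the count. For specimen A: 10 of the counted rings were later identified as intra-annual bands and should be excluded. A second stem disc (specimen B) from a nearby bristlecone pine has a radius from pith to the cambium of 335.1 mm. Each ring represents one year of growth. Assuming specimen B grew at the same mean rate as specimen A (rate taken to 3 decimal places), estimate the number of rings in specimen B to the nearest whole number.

Specimen A: correcting the raw count gives 608 − 10 + 6 = 604 true rings.
A: Extension rate ≈ 520.9 / 604 = 0.862 mm per year.
For B, 335.1 / 0.862 = 388.75 years ≈ 389 rings.

389 rings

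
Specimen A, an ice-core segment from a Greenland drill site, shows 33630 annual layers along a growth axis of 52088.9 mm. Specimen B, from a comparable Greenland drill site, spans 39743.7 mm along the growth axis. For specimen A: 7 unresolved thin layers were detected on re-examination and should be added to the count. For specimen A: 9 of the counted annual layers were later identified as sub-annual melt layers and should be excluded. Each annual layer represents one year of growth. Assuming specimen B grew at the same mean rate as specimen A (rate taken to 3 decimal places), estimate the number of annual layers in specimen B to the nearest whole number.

25658 annual layers

Specimen A: adjusted count: 33630 − 9 + 7 = 33628 annual layers.
A: Mean rate = 52088.9 mm / 33628 years ≈ 1.549 mm/year.
Specimen B: 39743.7 mm / 1.549 mm per year = 25657.65 years ≈ 25658 annual layers.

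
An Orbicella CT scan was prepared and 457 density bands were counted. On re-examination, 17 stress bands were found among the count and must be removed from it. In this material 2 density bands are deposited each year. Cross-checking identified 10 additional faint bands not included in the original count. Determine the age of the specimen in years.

225 years

Adjusted count: 457 − 17 + 10 = 450 density bands.
450 density bands at 2 per year is 450 / 2 = 225 years.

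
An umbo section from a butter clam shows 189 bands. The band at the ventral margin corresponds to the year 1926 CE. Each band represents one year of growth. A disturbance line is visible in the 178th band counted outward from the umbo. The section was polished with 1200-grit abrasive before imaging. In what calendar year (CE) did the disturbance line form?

1915 CE

Between band 178 and the ventral margin there are 189 − 178 = 11 bands.
Counting back 11 years from 1926 CE places the disturbance line in 1926 − 11 = 1915 CE.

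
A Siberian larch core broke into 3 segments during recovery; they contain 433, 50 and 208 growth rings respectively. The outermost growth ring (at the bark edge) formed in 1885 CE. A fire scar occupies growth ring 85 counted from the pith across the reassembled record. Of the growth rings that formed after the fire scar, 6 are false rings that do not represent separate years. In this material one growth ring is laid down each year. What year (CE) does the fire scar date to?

1285 CE

Total growth rings = 433 + 50 + 208 = 691.
Between growth ring 85 and the bark edge there are 691 − 85 = 606 growth rings.
Removing the 6 false growth rings leaves 606 − 6 = 600 true growth rings beyond the fire scar.
1885 − 600 = 1285 CE.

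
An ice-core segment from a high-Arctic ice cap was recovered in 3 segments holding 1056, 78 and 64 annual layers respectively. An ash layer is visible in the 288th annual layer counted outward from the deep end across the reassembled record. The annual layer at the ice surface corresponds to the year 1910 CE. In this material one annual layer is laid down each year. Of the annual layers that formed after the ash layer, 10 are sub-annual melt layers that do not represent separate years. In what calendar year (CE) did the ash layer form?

Total annual layers = 1056 + 78 + 64 = 1198.
The ash layer sits at annual layer 288 from the deep end, so 1198 − 288 = 910 annual layers formed after it.
Removing the 10 false annual layers leaves 910 − 10 = 900 true annual layers beyond the ash layer.
1910 − 900 = 1010 CE.

1010 CE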